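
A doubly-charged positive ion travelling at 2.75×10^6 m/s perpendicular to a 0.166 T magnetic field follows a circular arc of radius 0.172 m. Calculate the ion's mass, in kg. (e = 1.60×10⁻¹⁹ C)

m ≈ 3.32×10^-27 kg

qvB = mv²/r ⇒ m = qBr/v.
m = (2×1.60×10^-19)(0.166)(0.172) / (2.75×10^6) = 3.32×10^-27 kg.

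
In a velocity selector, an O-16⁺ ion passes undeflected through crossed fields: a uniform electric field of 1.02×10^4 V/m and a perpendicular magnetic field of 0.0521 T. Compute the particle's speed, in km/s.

v ≈ 196 km/s

For zero net force, qE = qvB, so v = E/B.
v = (1.02×10^4) / (0.0521) = 1.96×10^5 m/s.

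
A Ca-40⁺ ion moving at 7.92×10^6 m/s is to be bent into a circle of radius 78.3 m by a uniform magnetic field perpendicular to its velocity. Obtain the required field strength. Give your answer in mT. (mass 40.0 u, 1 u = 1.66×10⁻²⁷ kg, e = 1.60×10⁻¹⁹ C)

qvB = mv²/r gives B = mv/(qr).
B = (6.64×10^-26)(7.92×10^6) / [(1×1.60×10^-19)(78.3)] = 0.0420 T.

B ≈ 42.0 mT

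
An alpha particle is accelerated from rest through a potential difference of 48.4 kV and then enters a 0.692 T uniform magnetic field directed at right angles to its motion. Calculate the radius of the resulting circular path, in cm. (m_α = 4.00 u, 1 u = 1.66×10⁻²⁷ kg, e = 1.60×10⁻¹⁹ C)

The kinetic energy gained is K = qV = (2×1.60×10^-19)(4.84×10^4) = 1.55×10^-14 J.
v = √(2K/m) = 2.16×10^6 m/s.
r = mv/(qB) = (6.64×10^-27)(2.16×10^6) / [(2×1.60×10^-19)(0.692)] = 0.0648 m.

r ≈ 6.48 cm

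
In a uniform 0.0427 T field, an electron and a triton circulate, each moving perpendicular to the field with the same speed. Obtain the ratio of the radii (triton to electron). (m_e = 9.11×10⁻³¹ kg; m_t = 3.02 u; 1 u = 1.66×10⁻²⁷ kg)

r = mv/(qB) ⇒ at equal v, r ∝ m/q.
r_{triton}/r_{electron} = 5500.

ratio ≈ 5500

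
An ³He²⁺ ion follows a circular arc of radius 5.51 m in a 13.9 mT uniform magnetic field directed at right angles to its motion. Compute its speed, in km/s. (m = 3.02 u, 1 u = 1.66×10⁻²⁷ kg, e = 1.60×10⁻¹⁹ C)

From qvB = mv²/r, v = qBr/m.
v = (2×1.60×10^-19)(0.0139)(5.51) / (5.01×10^-27) = 4.89×10^6 m/s.

v ≈ 4890 km/s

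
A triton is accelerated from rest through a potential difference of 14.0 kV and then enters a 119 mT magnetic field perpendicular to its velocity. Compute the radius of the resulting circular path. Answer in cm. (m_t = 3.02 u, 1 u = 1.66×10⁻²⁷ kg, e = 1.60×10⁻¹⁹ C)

The kinetic energy gained is K = qV = (1×1.60×10^-19)(1.40×10^4) = 2.24×10^-15 J.
v = √(2K/m) = 9.45×10^5 m/s.
r = mv/(qB) = (5.01×10^-27)(9.45×10^5) / [(1×1.60×10^-19)(0.119)] = 0.249 m.

r ≈ 24.9 cm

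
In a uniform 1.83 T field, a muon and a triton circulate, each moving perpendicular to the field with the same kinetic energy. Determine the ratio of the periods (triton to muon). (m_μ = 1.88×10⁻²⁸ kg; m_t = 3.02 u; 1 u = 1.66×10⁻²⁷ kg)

T = 2πm/(qB) is independent of speed, so T₂/T₁ = (m₂/q₂)/(m₁/q₁).
T_{triton}/T_{muon} = (5.01×10^-27/1e) / (1.88×10^-28/1e) = 26.7.

ratio ≈ 26.7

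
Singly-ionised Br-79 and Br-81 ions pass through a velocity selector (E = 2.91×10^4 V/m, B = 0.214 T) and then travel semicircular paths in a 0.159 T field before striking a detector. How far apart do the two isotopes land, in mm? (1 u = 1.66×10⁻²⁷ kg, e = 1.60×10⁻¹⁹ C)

Δd ≈ 35.5 mm

Both emerge at v = E/B₁ = 1.36×10^5 m/s.
r = mv/(qB₂), so r₁ = 0.7010 m and r₂ = 0.7187 m, giving Δr = 0.0177 m.
After a semicircle each ion lands a diameter 2r from the entry slit, so the separation is 2Δr = 0.0355 m.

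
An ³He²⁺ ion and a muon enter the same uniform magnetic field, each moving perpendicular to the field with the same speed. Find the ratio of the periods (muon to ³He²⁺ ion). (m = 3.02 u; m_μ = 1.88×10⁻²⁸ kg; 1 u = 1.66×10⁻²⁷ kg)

T = 2πm/(qB) is independent of speed, so T₂/T₁ = (m₂/q₂)/(m₁/q₁).
T_{muon}/T_{³He²⁺ ion} = (1.88×10^-28/1e) / (5.01×10^-27/2e) = 0.0750.

ratio ≈ 0.0750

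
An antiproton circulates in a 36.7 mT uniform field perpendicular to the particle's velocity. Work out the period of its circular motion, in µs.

T ≈ 1.79 µs

The cyclotron period is independent of speed: T = 2πm/(qB).
T = 2π(1.67×10^-27) / [(1×1.60×10^-19)(0.0367)] = 1.79×10^-6 s.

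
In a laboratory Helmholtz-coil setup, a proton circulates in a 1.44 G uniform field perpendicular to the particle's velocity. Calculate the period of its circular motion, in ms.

T ≈ 0.455 ms

The cyclotron period is independent of speed: T = 2πm/(qB).
T = 2π(1.67×10^-27) / [(1×1.60×10^-19)(1.44×10^-4)] = 4.55×10^-4 s.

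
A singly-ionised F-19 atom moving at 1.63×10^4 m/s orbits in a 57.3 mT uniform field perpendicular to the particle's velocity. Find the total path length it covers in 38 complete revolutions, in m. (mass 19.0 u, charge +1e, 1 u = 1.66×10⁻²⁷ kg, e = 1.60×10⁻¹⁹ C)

r = mv/(qB) = 0.0561 m, so one revolution covers 2πr = 0.352 m.
In 38 revolutions: L = 38·2πr = 13.4 m.

L ≈ 13.4 m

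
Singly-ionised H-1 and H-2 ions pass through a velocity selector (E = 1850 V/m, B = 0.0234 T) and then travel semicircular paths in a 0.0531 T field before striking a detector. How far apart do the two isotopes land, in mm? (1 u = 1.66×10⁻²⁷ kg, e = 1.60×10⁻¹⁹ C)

Both emerge at v = E/B₁ = 7.91×10^4 m/s.
r = mv/(qB₂), so r₁ = 0.0154 m and r₂ = 0.0309 m, giving Δr = 0.0154 m.
After a semicircle each ion lands a diameter 2r from the entry slit, so the separation is 2Δr = 0.0309 m.

Δd ≈ 30.9 mm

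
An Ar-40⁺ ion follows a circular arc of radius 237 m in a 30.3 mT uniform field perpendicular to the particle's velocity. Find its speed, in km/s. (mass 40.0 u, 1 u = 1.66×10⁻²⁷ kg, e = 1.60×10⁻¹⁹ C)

From qvB = mv²/r, v = qBr/m.
v = (1×1.60×10^-19)(0.0303)(237) / (6.64×10^-26) = 1.73×10^7 m/s.

v ≈ 17300 km/s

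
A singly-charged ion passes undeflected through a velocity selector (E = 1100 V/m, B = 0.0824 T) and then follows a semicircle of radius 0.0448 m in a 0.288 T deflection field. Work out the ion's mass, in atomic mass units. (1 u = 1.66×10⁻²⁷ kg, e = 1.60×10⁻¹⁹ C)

m ≈ 93.2 u

v = E/B₁ = 1.33×10^4 m/s.
From r = mv/(qB₂), m = qB₂r/v = (1×1.60×10^-19)(0.288)(0.0448) / (1.33×10^4) = 1.55×10^-25 kg.
In atomic mass units: m = 1.55×10^-25 / 1.66×10^-27 = 93.2 u.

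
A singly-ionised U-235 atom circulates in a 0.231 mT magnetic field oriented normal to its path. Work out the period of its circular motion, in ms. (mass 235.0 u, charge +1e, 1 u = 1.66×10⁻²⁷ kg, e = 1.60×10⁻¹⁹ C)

T ≈ 66.3 ms

The cyclotron period is independent of speed: T = 2πm/(qB).
T = 2π(3.90×10^-25) / [(1×1.60×10^-19)(2.31×10^-4)] = 0.0663 s.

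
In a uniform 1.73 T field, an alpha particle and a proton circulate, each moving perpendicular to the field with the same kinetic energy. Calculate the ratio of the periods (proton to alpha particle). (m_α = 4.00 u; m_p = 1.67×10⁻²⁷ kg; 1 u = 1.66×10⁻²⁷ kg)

T = 2πm/(qB) is independent of speed, so T₂/T₁ = (m₂/q₂)/(m₁/q₁).
T_{proton}/T_{alpha particle} = (1.67×10^-27/1e) / (6.64×10^-27/2e) = 0.503.

ratio ≈ 0.503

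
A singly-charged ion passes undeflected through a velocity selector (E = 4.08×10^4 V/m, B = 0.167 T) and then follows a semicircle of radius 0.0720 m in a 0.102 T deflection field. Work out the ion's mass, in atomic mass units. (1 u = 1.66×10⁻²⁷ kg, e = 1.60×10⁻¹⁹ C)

v = E/B₁ = 2.44×10^5 m/s.
From r = mv/(qB₂), m = qB₂r/v = (1×1.60×10^-19)(0.102)(0.0720) / (2.44×10^5) = 4.81×10^-27 kg.
In atomic mass units: m = 4.81×10^-27 / 1.66×10^-27 = 2.90 u.

m ≈ 2.90 u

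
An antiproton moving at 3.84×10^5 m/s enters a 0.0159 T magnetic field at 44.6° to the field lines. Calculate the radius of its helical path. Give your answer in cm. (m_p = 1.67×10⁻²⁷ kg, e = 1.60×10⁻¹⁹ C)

r ≈ 17.7 cm

Only the perpendicular component v⊥ = v sin44.6° = 2.70×10^5 m/s is bent by the field.
r = m v⊥ /(qB) = (1.67×10^-27)(2.70×10^5) / [(1×1.60×10^-19)(0.0159)] = 0.177 m.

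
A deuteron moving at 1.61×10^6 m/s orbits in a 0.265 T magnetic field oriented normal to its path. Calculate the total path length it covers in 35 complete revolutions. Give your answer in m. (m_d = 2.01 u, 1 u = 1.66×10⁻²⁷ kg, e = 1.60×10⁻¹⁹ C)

r = mv/(qB) = 0.127 m, so one revolution covers 2πr = 0.796 m.
In 35 revolutions: L = 35·2πr = 27.9 m.

L ≈ 27.9 m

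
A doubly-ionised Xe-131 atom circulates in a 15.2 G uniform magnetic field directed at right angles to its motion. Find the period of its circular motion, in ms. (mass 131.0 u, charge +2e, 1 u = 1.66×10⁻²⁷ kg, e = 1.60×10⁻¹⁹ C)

The cyclotron period is independent of speed: T = 2πm/(qB).
T = 2π(2.17×10^-25) / [(2×1.60×10^-19)(1.52×10^-3)] = 2.81×10^-3 s.

T ≈ 2.81 ms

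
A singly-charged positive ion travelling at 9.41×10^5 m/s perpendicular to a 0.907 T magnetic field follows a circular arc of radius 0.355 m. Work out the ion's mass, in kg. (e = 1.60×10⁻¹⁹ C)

qvB = mv²/r ⇒ m = qBr/v.
m = (1×1.60×10^-19)(0.907)(0.355) / (9.41×10^5) = 5.47×10^-26 kg.

m ≈ 5.47×10^-26 kg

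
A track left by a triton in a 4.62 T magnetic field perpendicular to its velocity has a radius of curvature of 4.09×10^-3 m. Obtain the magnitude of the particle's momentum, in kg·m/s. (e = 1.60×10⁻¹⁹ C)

Since qvB = mv²/r, the momentum p = mv = qBr.
p = (1×1.60×10^-19)(4.62)(4.09×10^-3) = 3.02×10^-21 kg·m/s.

p ≈ 3.02×10^-21 kg·m/s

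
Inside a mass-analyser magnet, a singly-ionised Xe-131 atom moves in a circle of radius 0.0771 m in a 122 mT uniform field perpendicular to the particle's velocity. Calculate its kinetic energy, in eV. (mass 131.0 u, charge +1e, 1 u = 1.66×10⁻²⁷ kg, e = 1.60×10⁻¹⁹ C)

v = qBr/m = (1×1.60×10^-19)(0.122)(0.0771) / (2.17×10^-25) = 6920 m/s.
K = ½mv² = 0.5·(2.17×10^-25)·(6920)² = 5.21×10^-18 J = 32.5 eV.

K ≈ 32.5 eV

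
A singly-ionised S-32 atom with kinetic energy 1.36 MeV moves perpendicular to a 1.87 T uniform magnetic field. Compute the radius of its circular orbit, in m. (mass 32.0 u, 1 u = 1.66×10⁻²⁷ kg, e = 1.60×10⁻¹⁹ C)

r ≈ 0.508 m

Convert the energy: K = 1.36 MeV = 2.18×10^-13 J.
v = √(2K/m) = √(2·2.18×10^-13/5.31×10^-26) = 2.86×10^6 m/s.
r = mv/(qB) = (5.31×10^-26)(2.86×10^6) / [(1×1.60×10^-19)(1.87)] = 0.508 m.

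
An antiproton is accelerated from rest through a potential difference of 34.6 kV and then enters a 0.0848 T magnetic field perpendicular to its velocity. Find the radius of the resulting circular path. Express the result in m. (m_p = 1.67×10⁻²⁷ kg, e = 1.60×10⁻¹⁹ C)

r ≈ 0.317 m

The kinetic energy gained is K = qV = (1×1.60×10^-19)(3.46×10^4) = 5.54×10^-15 J.
v = √(2K/m) = 2.57×10^6 m/s.
r = mv/(qB) = (1.67×10^-27)(2.57×10^6) / [(1×1.60×10^-19)(0.0848)] = 0.317 m.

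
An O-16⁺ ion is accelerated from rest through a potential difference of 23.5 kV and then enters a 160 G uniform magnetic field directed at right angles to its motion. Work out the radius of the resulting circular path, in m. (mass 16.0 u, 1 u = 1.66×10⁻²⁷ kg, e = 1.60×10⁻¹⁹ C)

r ≈ 5.52 m

The kinetic energy gained is K = qV = (1×1.60×10^-19)(2.35×10^4) = 3.76×10^-15 J.
v = √(2K/m) = 5.32×10^5 m/s.
r = mv/(qB) = (2.66×10^-26)(5.32×10^5) / [(1×1.60×10^-19)(0.0160)] = 5.52 m.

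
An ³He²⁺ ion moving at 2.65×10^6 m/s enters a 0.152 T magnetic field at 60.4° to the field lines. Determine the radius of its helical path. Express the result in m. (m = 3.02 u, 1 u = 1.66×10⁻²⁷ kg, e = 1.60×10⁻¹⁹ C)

Only the perpendicular component v⊥ = v sin60.4° = 2.30×10^6 m/s is bent by the field.
r = m v⊥ /(qB) = (5.01×10^-27)(2.30×10^6) / [(2×1.60×10^-19)(0.152)] = 0.237 m.

r ≈ 0.237 m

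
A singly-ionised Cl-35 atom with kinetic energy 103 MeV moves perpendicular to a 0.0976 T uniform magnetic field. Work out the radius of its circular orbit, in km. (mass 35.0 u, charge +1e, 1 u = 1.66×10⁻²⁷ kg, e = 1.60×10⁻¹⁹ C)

r ≈ 0.0886 km

Convert the energy: K = 103 MeV = 1.65×10^-11 J.
v = √(2K/m) = √(2·1.65×10^-11/5.81×10^-26) = 2.38×10^7 m/s.
r = mv/(qB) = (5.81×10^-26)(2.38×10^7) / [(1×1.60×10^-19)(0.0976)] = 88.6 m.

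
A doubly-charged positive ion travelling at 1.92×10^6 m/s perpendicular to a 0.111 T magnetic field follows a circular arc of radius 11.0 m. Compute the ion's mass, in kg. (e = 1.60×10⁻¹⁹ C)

m ≈ 2.03×10^-25 kg

qvB = mv²/r ⇒ m = qBr/v.
m = (2×1.60×10^-19)(0.111)(11.0) / (1.92×10^6) = 2.03×10^-25 kg.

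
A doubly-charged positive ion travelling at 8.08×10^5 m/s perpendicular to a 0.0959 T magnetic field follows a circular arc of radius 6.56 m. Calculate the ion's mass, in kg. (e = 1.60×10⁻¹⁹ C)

m ≈ 2.49×10^-25 kg

qvB = mv²/r ⇒ m = qBr/v.
m = (2×1.60×10^-19)(0.0959)(6.56) / (8.08×10^5) = 2.49×10^-25 kg.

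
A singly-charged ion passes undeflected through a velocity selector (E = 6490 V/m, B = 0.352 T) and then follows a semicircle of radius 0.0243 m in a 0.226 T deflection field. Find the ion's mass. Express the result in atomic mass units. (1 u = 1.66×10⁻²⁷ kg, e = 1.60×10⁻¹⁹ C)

v = E/B₁ = 1.84×10^4 m/s.
From r = mv/(qB₂), m = qB₂r/v = (1×1.60×10^-19)(0.226)(0.0243) / (1.84×10^4) = 4.77×10^-26 kg.
In atomic mass units: m = 4.77×10^-26 / 1.66×10^-27 = 28.7 u.

m ≈ 28.7 u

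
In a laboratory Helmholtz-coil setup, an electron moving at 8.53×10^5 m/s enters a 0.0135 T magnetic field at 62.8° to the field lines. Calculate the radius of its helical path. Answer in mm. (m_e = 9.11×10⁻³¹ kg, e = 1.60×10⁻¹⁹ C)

r ≈ 0.320 mm

Only the perpendicular component v⊥ = v sin62.8° = 7.59×10^5 m/s is bent by the field.
r = m v⊥ /(qB) = (9.11×10^-31)(7.59×10^5) / [(1×1.60×10^-19)(0.0135)] = 3.20×10^-4 m.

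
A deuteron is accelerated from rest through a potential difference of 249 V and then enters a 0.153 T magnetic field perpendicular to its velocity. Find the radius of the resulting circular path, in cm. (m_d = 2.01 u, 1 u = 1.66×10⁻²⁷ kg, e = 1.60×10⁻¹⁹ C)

r ≈ 2.11 cm

The kinetic energy gained is K = qV = (1×1.60×10^-19)(249) = 3.98×10^-17 J.
v = √(2K/m) = 1.55×10^5 m/s.
r = mv/(qB) = (3.34×10^-27)(1.55×10^5) / [(1×1.60×10^-19)(0.153)] = 0.0211 m.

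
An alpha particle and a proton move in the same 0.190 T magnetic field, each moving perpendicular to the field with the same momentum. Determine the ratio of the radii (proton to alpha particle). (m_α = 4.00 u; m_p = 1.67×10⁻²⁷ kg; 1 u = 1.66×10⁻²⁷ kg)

ratio ≈ 2.00

r = p/(qB) ⇒ at equal p, r ∝ 1/q.
r_{proton}/r_{alpha particle} = 2.00.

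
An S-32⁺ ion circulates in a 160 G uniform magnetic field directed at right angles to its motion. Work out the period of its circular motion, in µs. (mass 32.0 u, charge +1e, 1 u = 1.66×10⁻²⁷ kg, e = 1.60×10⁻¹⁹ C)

The cyclotron period is independent of speed: T = 2πm/(qB).
T = 2π(5.31×10^-26) / [(1×1.60×10^-19)(0.0160)] = 1.30×10^-4 s.

T ≈ 130 µs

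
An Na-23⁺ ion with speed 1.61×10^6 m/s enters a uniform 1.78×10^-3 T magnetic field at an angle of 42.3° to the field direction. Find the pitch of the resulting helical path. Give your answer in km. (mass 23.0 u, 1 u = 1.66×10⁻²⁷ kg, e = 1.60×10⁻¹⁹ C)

The velocity component along B is v∥ = v cos42.3° = 1.19×10^6 m/s.
The cyclotron period T = 2πm/(qB) = 8.42×10^-4 s is set by m, q, B alone.
Pitch = v∥·T = (1.19×10^6)(8.42×10^-4) = 1000 m.

pitch ≈ 1.00 km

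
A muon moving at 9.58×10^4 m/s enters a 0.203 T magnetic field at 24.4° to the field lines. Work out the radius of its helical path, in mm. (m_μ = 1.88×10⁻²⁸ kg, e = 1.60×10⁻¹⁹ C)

r ≈ 0.229 mm

Only the perpendicular component v⊥ = v sin24.4° = 3.96×10^4 m/s is bent by the field.
r = m v⊥ /(qB) = (1.88×10^-28)(3.96×10^4) / [(1×1.60×10^-19)(0.203)] = 2.29×10^-4 m.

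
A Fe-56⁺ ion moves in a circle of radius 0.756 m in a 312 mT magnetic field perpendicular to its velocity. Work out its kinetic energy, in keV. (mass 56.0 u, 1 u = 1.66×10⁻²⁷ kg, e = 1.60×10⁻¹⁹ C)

K ≈ 47.9 keV

v = qBr/m = (1×1.60×10^-19)(0.312)(0.756) / (9.30×10^-26) = 4.06×10^5 m/s.
K = ½mv² = 0.5·(9.30×10^-26)·(4.06×10^5)² = 7.66×10^-15 J = 47.9 keV.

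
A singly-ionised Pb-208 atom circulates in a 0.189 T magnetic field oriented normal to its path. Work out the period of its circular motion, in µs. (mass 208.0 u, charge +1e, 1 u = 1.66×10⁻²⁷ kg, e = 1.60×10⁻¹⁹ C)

T ≈ 71.7 µs

The cyclotron period is independent of speed: T = 2πm/(qB).
T = 2π(3.45×10^-25) / [(1×1.60×10^-19)(0.189)] = 7.17×10^-5 s.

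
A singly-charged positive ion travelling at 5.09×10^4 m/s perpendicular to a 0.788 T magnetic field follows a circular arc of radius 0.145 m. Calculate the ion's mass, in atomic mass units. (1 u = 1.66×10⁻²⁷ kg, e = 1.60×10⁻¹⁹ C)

m ≈ 216 u

qvB = mv²/r ⇒ m = qBr/v.
m = (1×1.60×10^-19)(0.788)(0.145) / (5.09×10^4) = 3.59×10^-25 kg = 216 u.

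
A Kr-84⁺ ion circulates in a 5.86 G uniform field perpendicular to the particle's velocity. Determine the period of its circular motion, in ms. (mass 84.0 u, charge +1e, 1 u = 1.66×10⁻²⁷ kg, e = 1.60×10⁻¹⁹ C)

T ≈ 9.34 ms

The cyclotron period is independent of speed: T = 2πm/(qB).
T = 2π(1.39×10^-25) / [(1×1.60×10^-19)(5.86×10^-4)] = 9.34×10^-3 s.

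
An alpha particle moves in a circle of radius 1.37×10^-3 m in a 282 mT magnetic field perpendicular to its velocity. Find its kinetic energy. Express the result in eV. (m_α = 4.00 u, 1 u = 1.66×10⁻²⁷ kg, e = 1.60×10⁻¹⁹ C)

v = qBr/m = (2×1.60×10^-19)(0.282)(1.37×10^-3) / (6.64×10^-27) = 1.86×10^4 m/s.
K = ½mv² = 0.5·(6.64×10^-27)·(1.86×10^4)² = 1.15×10^-18 J = 7.19 eV.

K ≈ 7.19 eV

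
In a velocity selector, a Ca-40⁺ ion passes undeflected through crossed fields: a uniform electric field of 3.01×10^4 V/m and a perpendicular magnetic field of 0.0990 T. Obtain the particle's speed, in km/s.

v ≈ 304 km/s

For zero net force, qE = qvB, so v = E/B.
v = (3.01×10^4) / (0.0990) = 3.04×10^5 m/s.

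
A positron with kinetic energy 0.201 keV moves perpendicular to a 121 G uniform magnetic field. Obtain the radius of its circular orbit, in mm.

r ≈ 3.95 mm

Convert the energy: K = 0.201 keV = 3.22×10^-17 J.
v = √(2K/m) = √(2·3.22×10^-17/9.11×10^-31) = 8.40×10^6 m/s.
r = mv/(qB) = (9.11×10^-31)(8.40×10^6) / [(1×1.60×10^-19)(0.0121)] = 3.95×10^-3 m.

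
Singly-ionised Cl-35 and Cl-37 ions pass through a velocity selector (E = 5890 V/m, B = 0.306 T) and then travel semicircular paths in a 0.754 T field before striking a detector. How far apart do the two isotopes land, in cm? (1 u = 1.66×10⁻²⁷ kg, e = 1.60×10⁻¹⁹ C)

Δd ≈ 0.106 cm

Both emerge at v = E/B₁ = 1.92×10^4 m/s.
r = mv/(qB₂), so r₁ = 9.270×10^-3 m and r₂ = 9.800×10^-3 m, giving Δr = 5.30×10^-4 m.
After a semicircle each ion lands a diameter 2r from the entry slit, so the separation is 2Δr = 1.06×10^-3 m.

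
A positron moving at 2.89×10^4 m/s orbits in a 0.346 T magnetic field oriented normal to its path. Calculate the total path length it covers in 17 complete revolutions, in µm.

r = mv/(qB) = 4.76×10^-7 m, so one revolution covers 2πr = 2.99×10^-6 m.
In 17 revolutions: L = 17·2πr = 5.08×10^-5 m.

L ≈ 50.8 µm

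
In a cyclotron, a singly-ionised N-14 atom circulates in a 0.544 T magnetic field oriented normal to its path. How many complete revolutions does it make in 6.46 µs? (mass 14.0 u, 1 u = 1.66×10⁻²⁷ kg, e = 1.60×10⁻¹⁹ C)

T = 2πm/(qB) = 2π(2.324×10^-26) / [(1×1.60×10^-19)(0.544)] = 1.6776×10^-6 s.
N = t/T = 6.46×10^-6 / 1.6776×10^-6 ≈ 3.85, so 3 complete revolutions.

N = 3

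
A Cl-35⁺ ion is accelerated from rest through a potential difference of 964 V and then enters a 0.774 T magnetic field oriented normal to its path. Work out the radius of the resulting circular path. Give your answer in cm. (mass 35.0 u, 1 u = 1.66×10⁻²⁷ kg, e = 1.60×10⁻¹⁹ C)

The kinetic energy gained is K = qV = (1×1.60×10^-19)(964) = 1.54×10^-16 J.
v = √(2K/m) = 7.29×10^4 m/s.
r = mv/(qB) = (5.81×10^-26)(7.29×10^4) / [(1×1.60×10^-19)(0.774)] = 0.0342 m.

r ≈ 3.42 cm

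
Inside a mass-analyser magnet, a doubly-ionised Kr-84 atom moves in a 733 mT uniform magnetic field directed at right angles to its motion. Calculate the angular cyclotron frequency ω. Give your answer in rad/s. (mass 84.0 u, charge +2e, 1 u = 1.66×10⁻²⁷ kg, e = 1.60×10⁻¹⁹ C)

ω ≈ 1.68×10^6 rad/s

ω = qB/m = (2×1.60×10^-19)(0.733) / (1.39×10^-25) = 1.68×10^6 rad/s.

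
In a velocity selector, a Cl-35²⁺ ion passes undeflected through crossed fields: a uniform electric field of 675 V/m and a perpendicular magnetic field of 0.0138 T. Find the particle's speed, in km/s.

v ≈ 48.9 km/s

For zero net force, qE = qvB, so v = E/B.
v = (675) / (0.0138) = 4.89×10^4 m/s.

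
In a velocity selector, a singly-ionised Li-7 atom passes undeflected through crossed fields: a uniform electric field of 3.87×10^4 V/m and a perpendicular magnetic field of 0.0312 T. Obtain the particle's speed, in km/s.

v ≈ 1240 km/s

For zero net force, qE = qvB, so v = E/B.
v = (3.87×10^4) / (0.0312) = 1.24×10^6 m/s.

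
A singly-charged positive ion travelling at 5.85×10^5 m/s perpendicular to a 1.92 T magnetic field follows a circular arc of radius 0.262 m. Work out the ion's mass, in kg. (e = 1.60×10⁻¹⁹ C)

m ≈ 1.38×10^-25 kg

qvB = mv²/r ⇒ m = qBr/v.
m = (1×1.60×10^-19)(1.92)(0.262) / (5.85×10^5) = 1.38×10^-25 kg.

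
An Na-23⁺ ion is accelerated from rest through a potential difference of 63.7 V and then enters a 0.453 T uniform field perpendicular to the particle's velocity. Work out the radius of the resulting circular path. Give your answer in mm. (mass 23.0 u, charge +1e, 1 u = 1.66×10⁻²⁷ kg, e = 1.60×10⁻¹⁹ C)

r ≈ 12.2 mm

The kinetic energy gained is K = qV = (1×1.60×10^-19)(63.7) = 1.02×10^-17 J.
v = √(2K/m) = 2.31×10^4 m/s.
r = mv/(qB) = (3.82×10^-26)(2.31×10^4) / [(1×1.60×10^-19)(0.453)] = 0.0122 m.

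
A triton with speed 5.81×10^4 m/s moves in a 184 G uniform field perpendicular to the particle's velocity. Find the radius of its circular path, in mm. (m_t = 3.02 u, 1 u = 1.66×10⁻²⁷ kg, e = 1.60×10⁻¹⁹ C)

The magnetic force provides the centripetal force: qvB = mv²/r, so r = mv/(qB).
r = (5.01×10^-27 kg)(5.81×10^4 m/s) / [(1×1.60×10^-19 C)(0.0184 T)] = 0.0989 m.

r ≈ 98.9 mm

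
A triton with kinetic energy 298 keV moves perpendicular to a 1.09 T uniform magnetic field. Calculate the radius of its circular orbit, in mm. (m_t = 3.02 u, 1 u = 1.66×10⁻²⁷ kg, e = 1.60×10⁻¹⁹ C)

r ≈ 125 mm

Convert the energy: K = 298 keV = 4.77×10^-14 J.
v = √(2K/m) = √(2·4.77×10^-14/5.01×10^-27) = 4.36×10^6 m/s.
r = mv/(qB) = (5.01×10^-27)(4.36×10^6) / [(1×1.60×10^-19)(1.09)] = 0.125 m.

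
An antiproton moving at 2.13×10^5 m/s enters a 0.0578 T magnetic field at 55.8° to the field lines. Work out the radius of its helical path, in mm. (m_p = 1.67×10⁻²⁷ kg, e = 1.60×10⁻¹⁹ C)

Only the perpendicular component v⊥ = v sin55.8° = 1.76×10^5 m/s is bent by the field.
r = m v⊥ /(qB) = (1.67×10^-27)(1.76×10^5) / [(1×1.60×10^-19)(0.0578)] = 0.0318 m.

r ≈ 31.8 mm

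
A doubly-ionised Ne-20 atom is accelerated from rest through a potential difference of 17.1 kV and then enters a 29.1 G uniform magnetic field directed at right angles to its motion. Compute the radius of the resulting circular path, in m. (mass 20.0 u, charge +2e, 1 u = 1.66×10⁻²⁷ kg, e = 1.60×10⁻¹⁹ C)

r ≈ 20.5 m

The kinetic energy gained is K = qV = (2×1.60×10^-19)(1.71×10^4) = 5.47×10^-15 J.
v = √(2K/m) = 5.74×10^5 m/s.
r = mv/(qB) = (3.32×10^-26)(5.74×10^5) / [(2×1.60×10^-19)(2.91×10^-3)] = 20.5 m.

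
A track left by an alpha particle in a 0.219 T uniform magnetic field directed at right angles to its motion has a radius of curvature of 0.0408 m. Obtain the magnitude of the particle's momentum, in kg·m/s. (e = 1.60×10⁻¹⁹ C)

Since qvB = mv²/r, the momentum p = mv = qBr.
p = (2×1.60×10^-19)(0.219)(0.0408) = 2.86×10^-21 kg·m/s.

p ≈ 2.86×10^-21 kg·m/s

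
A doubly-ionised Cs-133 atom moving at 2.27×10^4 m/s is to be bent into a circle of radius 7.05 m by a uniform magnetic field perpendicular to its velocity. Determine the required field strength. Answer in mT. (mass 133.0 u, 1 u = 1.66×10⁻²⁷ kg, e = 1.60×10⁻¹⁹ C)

qvB = mv²/r gives B = mv/(qr).
B = (2.21×10^-25)(2.27×10^4) / [(2×1.60×10^-19)(7.05)] = 2.22×10^-3 T.

B ≈ 2.22 mT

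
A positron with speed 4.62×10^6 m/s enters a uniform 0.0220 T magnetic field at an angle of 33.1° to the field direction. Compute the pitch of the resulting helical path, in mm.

The velocity component along B is v∥ = v cos33.1° = 3.87×10^6 m/s.
The cyclotron period T = 2πm/(qB) = 1.63×10^-9 s is set by m, q, B alone.
Pitch = v∥·T = (3.87×10^6)(1.63×10^-9) = 6.29×10^-3 m.

pitch ≈ 6.29 mm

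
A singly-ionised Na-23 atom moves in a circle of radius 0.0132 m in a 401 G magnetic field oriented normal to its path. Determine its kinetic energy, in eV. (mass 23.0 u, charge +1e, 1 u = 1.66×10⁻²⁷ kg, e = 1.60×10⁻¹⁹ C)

v = qBr/m = (1×1.60×10^-19)(0.0401)(0.0132) / (3.82×10^-26) = 2220 m/s.
K = ½mv² = 0.5·(3.82×10^-26)·(2220)² = 9.39×10^-20 J = 0.587 eV.

K ≈ 0.587 eV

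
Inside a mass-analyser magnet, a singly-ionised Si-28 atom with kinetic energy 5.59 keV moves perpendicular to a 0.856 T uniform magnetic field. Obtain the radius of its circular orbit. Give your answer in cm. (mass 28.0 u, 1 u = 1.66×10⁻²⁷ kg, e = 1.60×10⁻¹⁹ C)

r ≈ 6.66 cm

Convert the energy: K = 5.59 keV = 8.94×10^-16 J.
v = √(2K/m) = √(2·8.94×10^-16/4.65×10^-26) = 1.96×10^5 m/s.
r = mv/(qB) = (4.65×10^-26)(1.96×10^5) / [(1×1.60×10^-19)(0.856)] = 0.0666 m.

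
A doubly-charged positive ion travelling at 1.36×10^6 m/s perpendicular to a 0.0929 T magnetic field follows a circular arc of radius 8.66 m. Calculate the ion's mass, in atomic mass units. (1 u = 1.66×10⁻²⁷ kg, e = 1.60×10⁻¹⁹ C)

m ≈ 114 u

qvB = mv²/r ⇒ m = qBr/v.
m = (2×1.60×10^-19)(0.0929)(8.66) / (1.36×10^6) = 1.89×10^-25 kg = 114 u.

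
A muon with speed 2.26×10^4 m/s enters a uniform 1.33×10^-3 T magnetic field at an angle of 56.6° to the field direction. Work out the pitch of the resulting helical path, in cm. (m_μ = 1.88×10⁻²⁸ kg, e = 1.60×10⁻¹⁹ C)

The velocity component along B is v∥ = v cos56.6° = 1.24×10^4 m/s.
The cyclotron period T = 2πm/(qB) = 5.55×10^-6 s is set by m, q, B alone.
Pitch = v∥·T = (1.24×10^4)(5.55×10^-6) = 0.0691 m.

pitch ≈ 6.91 cm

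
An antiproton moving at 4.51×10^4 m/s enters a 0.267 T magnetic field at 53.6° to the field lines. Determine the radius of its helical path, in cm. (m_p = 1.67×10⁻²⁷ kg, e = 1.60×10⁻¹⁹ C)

r ≈ 0.142 cm

Only the perpendicular component v⊥ = v sin53.6° = 3.63×10^4 m/s is bent by the field.
r = m v⊥ /(qB) = (1.67×10^-27)(3.63×10^4) / [(1×1.60×10^-19)(0.267)] = 1.42×10^-3 m.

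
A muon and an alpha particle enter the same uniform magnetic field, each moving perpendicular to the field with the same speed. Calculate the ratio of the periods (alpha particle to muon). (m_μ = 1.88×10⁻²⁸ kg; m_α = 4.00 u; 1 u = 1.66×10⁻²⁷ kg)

ratio ≈ 17.7

T = 2πm/(qB) is independent of speed, so T₂/T₁ = (m₂/q₂)/(m₁/q₁).
T_{alpha particle}/T_{muon} = (6.64×10^-27/2e) / (1.88×10^-28/1e) = 17.7.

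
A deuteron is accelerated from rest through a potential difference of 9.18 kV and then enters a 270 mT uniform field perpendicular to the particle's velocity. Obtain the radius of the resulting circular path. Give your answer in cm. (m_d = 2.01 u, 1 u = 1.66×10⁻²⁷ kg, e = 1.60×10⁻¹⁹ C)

The kinetic energy gained is K = qV = (1×1.60×10^-19)(9180) = 1.47×10^-15 J.
v = √(2K/m) = 9.38×10^5 m/s.
r = mv/(qB) = (3.34×10^-27)(9.38×10^5) / [(1×1.60×10^-19)(0.270)] = 0.0725 m.

r ≈ 7.25 cm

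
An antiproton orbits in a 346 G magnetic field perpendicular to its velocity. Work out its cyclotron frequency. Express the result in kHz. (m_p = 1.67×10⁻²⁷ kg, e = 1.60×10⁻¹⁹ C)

f = qB/(2πm) = (1×1.60×10^-19)(0.0346) / [2π(1.67×10^-27)] = 5.28×10^5 Hz.

f ≈ 528 kHz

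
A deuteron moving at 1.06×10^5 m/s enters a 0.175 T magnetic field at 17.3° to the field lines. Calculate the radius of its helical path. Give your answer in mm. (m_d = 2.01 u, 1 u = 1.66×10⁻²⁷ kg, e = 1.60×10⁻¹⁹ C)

Only the perpendicular component v⊥ = v sin17.3° = 3.15×10^4 m/s is bent by the field.
r = m v⊥ /(qB) = (3.34×10^-27)(3.15×10^4) / [(1×1.60×10^-19)(0.175)] = 3.76×10^-3 m.

r ≈ 3.76 mm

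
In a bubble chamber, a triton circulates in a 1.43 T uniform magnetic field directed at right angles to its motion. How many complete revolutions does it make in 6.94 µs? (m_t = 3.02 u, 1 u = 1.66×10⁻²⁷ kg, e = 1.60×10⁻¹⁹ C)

N = 50

T = 2πm/(qB) = 2π(5.0132×10^-27) / [(1×1.60×10^-19)(1.43)] = 1.3767×10^-7 s.
N = t/T = 6.94×10^-6 / 1.3767×10^-7 ≈ 50.41, so 50 complete revolutions.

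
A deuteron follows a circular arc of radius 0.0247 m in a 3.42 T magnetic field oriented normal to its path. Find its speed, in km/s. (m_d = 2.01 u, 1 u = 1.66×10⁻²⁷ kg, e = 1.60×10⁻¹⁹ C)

v ≈ 4050 km/s

From qvB = mv²/r, v = qBr/m.
v = (1×1.60×10^-19)(3.42)(0.0247) / (3.34×10^-27) = 4.05×10^6 m/s.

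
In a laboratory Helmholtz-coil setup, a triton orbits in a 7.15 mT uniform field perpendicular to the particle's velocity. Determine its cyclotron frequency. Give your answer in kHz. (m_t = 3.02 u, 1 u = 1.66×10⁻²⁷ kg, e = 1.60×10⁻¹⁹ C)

f = qB/(2πm) = (1×1.60×10^-19)(7.15×10^-3) / [2π(5.01×10^-27)] = 3.63×10^4 Hz.

f ≈ 36.3 kHz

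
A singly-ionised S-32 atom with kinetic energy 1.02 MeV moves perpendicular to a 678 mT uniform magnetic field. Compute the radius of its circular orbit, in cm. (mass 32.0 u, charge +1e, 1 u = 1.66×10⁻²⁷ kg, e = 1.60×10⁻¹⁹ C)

r ≈ 121 cm

Convert the energy: K = 1.02 MeV = 1.63×10^-13 J.
v = √(2K/m) = √(2·1.63×10^-13/5.31×10^-26) = 2.48×10^6 m/s.
r = mv/(qB) = (5.31×10^-26)(2.48×10^6) / [(1×1.60×10^-19)(0.678)] = 1.21 m.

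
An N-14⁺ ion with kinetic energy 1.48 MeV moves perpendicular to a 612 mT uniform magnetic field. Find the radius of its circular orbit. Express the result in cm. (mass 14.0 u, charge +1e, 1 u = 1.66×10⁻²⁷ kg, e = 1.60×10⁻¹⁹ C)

Convert the energy: K = 1.48 MeV = 2.37×10^-13 J.
v = √(2K/m) = √(2·2.37×10^-13/2.32×10^-26) = 4.51×10^6 m/s.
r = mv/(qB) = (2.32×10^-26)(4.51×10^6) / [(1×1.60×10^-19)(0.612)] = 1.07 m.

r ≈ 107 cm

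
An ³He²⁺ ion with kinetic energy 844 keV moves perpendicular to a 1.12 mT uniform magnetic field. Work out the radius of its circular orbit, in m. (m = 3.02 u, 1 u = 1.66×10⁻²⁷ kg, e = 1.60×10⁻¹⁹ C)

r ≈ 103 m

Convert the energy: K = 844 keV = 1.35×10^-13 J.
v = √(2K/m) = √(2·1.35×10^-13/5.01×10^-27) = 7.34×10^6 m/s.
r = mv/(qB) = (5.01×10^-27)(7.34×10^6) / [(2×1.60×10^-19)(1.12×10^-3)] = 103 m.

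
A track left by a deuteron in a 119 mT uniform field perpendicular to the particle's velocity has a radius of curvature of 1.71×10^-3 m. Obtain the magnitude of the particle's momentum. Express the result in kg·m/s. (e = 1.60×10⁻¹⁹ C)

Since qvB = mv²/r, the momentum p = mv = qBr.
p = (1×1.60×10^-19)(0.119)(1.71×10^-3) = 3.26×10^-23 kg·m/s.

p ≈ 3.26×10^-23 kg·m/s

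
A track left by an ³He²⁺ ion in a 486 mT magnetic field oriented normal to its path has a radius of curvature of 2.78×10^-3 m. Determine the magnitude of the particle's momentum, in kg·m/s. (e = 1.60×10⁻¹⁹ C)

Since qvB = mv²/r, the momentum p = mv = qBr.
p = (2×1.60×10^-19)(0.486)(2.78×10^-3) = 4.32×10^-22 kg·m/s.

p ≈ 4.32×10^-22 kg·m/s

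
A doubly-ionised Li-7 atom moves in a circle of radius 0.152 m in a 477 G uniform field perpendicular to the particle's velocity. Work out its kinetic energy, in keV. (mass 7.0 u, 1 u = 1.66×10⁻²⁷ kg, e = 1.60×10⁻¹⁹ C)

v = qBr/m = (2×1.60×10^-19)(0.0477)(0.152) / (1.16×10^-26) = 2.00×10^5 m/s.
K = ½mv² = 0.5·(1.16×10^-26)·(2.00×10^5)² = 2.32×10^-16 J = 1.45 keV.

K ≈ 1.45 keV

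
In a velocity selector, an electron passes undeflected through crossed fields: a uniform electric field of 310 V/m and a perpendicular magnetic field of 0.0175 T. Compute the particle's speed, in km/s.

v ≈ 17.7 km/s

For zero net force, qE = qvB, so v = E/B.
v = (310) / (0.0175) = 1.77×10^4 m/s.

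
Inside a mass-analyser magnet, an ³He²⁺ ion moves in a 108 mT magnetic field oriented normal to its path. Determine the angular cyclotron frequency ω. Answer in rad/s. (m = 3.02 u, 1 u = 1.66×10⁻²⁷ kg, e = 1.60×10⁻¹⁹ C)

ω ≈ 6.89×10^6 rad/s

ω = qB/m = (2×1.60×10^-19)(0.108) / (5.01×10^-27) = 6.89×10^6 rad/s.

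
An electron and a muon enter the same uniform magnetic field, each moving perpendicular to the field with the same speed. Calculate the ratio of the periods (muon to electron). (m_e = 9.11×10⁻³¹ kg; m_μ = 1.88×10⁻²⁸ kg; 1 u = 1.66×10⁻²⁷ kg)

ratio ≈ 206

T = 2πm/(qB) is independent of speed, so T₂/T₁ = (m₂/q₂)/(m₁/q₁).
T_{muon}/T_{electron} = (1.88×10^-28/1e) / (9.11×10^-31/1e) = 206.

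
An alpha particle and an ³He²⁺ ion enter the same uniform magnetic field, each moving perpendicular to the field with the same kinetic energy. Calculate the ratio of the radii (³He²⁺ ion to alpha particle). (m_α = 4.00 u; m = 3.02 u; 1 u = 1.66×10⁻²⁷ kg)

r = √(2mK)/(qB) ⇒ at equal K, r ∝ √m/q.
r_{³He²⁺ ion}/r_{alpha particle} = 0.869.

ratio ≈ 0.869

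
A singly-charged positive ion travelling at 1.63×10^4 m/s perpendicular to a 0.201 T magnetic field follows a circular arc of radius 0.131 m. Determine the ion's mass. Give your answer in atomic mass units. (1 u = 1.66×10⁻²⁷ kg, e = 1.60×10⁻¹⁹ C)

qvB = mv²/r ⇒ m = qBr/v.
m = (1×1.60×10^-19)(0.201)(0.131) / (1.63×10^4) = 2.58×10^-25 kg = 156 u.

m ≈ 156 u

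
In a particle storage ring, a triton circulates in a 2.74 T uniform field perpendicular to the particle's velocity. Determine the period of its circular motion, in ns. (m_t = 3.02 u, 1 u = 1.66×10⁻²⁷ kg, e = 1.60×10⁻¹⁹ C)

T ≈ 71.8 ns

The cyclotron period is independent of speed: T = 2πm/(qB).
T = 2π(5.01×10^-27) / [(1×1.60×10^-19)(2.74)] = 7.18×10^-8 s.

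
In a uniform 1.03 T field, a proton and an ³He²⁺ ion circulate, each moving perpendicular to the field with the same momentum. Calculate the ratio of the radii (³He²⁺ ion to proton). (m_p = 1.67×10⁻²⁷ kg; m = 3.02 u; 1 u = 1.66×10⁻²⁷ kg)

r = p/(qB) ⇒ at equal p, r ∝ 1/q.
r_{³He²⁺ ion}/r_{proton} = 0.500.

ratio ≈ 0.500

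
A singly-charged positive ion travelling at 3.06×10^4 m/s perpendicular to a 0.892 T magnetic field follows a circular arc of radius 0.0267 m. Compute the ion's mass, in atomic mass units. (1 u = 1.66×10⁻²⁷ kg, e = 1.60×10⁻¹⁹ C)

qvB = mv²/r ⇒ m = qBr/v.
m = (1×1.60×10^-19)(0.892)(0.0267) / (3.06×10^4) = 1.25×10^-25 kg = 75.0 u.

m ≈ 75.0 u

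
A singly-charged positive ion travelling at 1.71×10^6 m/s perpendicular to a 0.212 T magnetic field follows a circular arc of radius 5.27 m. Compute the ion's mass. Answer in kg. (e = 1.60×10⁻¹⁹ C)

m ≈ 1.05×10^-25 kg

qvB = mv²/r ⇒ m = qBr/v.
m = (1×1.60×10^-19)(0.212)(5.27) / (1.71×10^6) = 1.05×10^-25 kg.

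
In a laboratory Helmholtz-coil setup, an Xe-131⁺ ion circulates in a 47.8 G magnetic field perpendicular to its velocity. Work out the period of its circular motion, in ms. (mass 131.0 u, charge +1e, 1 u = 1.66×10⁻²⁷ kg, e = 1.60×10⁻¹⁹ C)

The cyclotron period is independent of speed: T = 2πm/(qB).
T = 2π(2.17×10^-25) / [(1×1.60×10^-19)(4.78×10^-3)] = 1.79×10^-3 s.

T ≈ 1.79 ms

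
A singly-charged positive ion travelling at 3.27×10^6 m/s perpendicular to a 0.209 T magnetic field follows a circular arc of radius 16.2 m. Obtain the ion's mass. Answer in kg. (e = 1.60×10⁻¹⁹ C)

qvB = mv²/r ⇒ m = qBr/v.
m = (1×1.60×10^-19)(0.209)(16.2) / (3.27×10^6) = 1.66×10^-25 kg.

m ≈ 1.66×10^-25 kg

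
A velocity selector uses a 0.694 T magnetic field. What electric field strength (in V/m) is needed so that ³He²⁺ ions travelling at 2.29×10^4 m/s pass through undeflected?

E ≈ 1.59×10^4 V/m

qE = qvB ⇒ E = vB = (2.29×10^4)(0.694) = 1.59×10^4 V/m.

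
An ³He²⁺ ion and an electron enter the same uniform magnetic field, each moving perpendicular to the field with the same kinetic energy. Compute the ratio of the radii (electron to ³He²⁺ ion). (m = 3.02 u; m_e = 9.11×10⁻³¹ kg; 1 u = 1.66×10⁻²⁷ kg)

ratio ≈ 0.0270

r = √(2mK)/(qB) ⇒ at equal K, r ∝ √m/q.
r_{electron}/r_{³He²⁺ ion} = 0.0270.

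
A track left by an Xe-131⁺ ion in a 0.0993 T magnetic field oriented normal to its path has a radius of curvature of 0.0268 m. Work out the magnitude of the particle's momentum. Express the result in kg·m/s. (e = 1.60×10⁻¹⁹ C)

p ≈ 4.26×10^-22 kg·m/s

Since qvB = mv²/r, the momentum p = mv = qBr.
p = (1×1.60×10^-19)(0.0993)(0.0268) = 4.26×10^-22 kg·m/s.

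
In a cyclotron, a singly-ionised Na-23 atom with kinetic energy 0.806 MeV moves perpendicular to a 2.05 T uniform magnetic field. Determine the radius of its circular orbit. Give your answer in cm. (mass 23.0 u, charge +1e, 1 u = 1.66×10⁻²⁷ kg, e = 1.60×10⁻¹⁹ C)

r ≈ 30.3 cm

Convert the energy: K = 0.806 MeV = 1.29×10^-13 J.
v = √(2K/m) = √(2·1.29×10^-13/3.82×10^-26) = 2.60×10^6 m/s.
r = mv/(qB) = (3.82×10^-26)(2.60×10^6) / [(1×1.60×10^-19)(2.05)] = 0.303 m.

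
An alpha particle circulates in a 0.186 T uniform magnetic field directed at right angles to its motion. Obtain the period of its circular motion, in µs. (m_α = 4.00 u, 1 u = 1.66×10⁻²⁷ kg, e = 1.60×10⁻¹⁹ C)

The cyclotron period is independent of speed: T = 2πm/(qB).
T = 2π(6.64×10^-27) / [(2×1.60×10^-19)(0.186)] = 7.01×10^-7 s.

T ≈ 0.701 µs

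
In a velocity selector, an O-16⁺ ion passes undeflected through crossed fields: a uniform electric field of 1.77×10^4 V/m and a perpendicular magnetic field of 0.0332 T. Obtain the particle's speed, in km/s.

v ≈ 533 km/s

For zero net force, qE = qvB, so v = E/B.
v = (1.77×10^4) / (0.0332) = 5.33×10^5 m/s.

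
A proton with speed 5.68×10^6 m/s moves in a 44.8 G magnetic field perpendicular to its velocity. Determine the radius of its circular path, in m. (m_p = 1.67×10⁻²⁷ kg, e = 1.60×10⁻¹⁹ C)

The magnetic force provides the centripetal force: qvB = mv²/r, so r = mv/(qB).
r = (1.67×10^-27 kg)(5.68×10^6 m/s) / [(1×1.60×10^-19 C)(4.48×10^-3 T)] = 13.2 m.

r ≈ 13.2 m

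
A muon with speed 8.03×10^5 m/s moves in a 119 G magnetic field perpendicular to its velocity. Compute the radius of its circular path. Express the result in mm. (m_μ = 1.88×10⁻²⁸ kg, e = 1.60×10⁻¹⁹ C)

r ≈ 79.3 mm

The magnetic force provides the centripetal force: qvB = mv²/r, so r = mv/(qB).
r = (1.88×10^-28 kg)(8.03×10^5 m/s) / [(1×1.60×10^-19 C)(0.0119 T)] = 0.0793 m.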